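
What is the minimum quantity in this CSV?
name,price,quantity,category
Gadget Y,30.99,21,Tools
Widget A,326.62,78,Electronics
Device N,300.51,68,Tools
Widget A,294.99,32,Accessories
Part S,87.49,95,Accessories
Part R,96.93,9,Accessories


Computing minimum quantity:
Values: [21, 78, 68, 32, 95, 9]
Min = 9

9


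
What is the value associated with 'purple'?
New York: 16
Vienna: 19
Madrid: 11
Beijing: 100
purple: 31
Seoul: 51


Looking up key 'purple'
Value: 31

31


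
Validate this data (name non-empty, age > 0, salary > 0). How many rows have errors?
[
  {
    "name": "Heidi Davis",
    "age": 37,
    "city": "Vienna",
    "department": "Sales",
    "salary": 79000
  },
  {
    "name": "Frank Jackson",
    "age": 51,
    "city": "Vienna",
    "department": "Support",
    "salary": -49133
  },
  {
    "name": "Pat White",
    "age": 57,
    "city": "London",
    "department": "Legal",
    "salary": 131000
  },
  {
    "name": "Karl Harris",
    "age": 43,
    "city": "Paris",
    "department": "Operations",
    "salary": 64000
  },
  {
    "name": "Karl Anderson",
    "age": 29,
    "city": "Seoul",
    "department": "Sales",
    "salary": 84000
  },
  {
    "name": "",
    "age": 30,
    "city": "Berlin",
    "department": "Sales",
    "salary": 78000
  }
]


Validating 6 records:
Rules: name non-empty, age > 0, salary > 0

  Row 1 (Heidi Davis): OK
  Row 2 (Frank Jackson): negative salary: -49133
  Row 3 (Pat White): OK
  Row 4 (Karl Harris): OK
  Row 5 (Karl Anderson): OK
  Row 6 (???): empty name

Total errors: 2

2 errors


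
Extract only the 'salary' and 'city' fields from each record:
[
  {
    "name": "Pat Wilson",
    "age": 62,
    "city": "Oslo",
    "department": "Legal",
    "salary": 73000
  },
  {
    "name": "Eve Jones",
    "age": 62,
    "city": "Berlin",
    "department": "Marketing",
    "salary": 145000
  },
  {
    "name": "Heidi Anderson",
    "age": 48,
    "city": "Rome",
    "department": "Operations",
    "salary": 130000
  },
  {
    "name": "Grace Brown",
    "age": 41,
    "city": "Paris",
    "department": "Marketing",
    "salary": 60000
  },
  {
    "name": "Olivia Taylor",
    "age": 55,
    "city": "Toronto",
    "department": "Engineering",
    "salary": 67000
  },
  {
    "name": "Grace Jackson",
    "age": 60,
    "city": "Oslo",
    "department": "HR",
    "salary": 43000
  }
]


Original: 6 records with fields: name, age, city, department, salary
Keep: ['salary', 'city']
Drop: ['name', 'age', 'department']
Result: 6 records, 2 fields each

[
  {
    "salary": 73000,
    "city": "Oslo"
  },
  {
    "salary": 145000,
    "city": "Berlin"
  },
  {
    "salary": 130000,
    "city": "Rome"
  },
  {
    "salary": 60000,
    "city": "Paris"
  },
  {
    "salary": 67000,
    "city": "Toronto"
  },
  {
    "salary": 43000,
    "city": "Oslo"
  }
]


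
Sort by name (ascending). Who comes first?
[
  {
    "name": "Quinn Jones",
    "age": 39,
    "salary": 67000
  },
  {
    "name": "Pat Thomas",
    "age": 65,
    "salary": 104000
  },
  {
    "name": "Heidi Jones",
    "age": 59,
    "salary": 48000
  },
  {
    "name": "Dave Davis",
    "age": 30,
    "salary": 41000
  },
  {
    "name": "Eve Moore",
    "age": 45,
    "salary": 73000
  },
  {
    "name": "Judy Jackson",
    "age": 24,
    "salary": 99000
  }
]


Sort by: name (ascending)

Sorted order:
  1. Dave Davis (name = Dave Davis)
  2. Eve Moore (name = Eve Moore)
  3. Heidi Jones (name = Heidi Jones)
  4. Judy Jackson (name = Judy Jackson)
  5. Pat Thomas (name = Pat Thomas)
  6. Quinn Jones (name = Quinn Jones)

First: Dave Davis

Dave Davis


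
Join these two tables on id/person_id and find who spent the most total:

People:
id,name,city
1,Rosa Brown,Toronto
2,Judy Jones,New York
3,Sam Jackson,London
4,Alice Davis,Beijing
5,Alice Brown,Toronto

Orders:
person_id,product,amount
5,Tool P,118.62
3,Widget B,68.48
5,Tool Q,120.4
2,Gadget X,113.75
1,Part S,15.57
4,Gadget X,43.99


Join on: people.id = orders.person_id

Joined rows:
  Alice Brown (Toronto) bought Tool P for $118.62
  Sam Jackson (London) bought Widget B for $68.48
  Alice Brown (Toronto) bought Tool Q for $120.4
  Judy Jones (New York) bought Gadget X for $113.75
  Rosa Brown (Toronto) bought Part S for $15.57
  Alice Davis (Beijing) bought Gadget X for $43.99

Total per person:
  Alice Brown: $239.02
  Judy Jones: $113.75
  Sam Jackson: $68.48
  Alice Davis: $43.99
  Rosa Brown: $15.57

Top spender: Alice Brown ($239.02)

Alice Brown ($239.02)


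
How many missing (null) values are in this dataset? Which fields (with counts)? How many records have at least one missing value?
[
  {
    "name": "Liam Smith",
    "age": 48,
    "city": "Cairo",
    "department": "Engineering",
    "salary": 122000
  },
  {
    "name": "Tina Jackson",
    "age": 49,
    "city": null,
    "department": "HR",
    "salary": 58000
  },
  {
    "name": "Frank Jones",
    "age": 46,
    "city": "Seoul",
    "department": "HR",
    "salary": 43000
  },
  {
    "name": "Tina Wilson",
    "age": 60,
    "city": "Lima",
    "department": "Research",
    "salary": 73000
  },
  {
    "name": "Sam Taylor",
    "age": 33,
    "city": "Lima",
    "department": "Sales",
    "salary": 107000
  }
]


Checking for missing (null) values in 5 records:

  Liam Smith: complete
  Tina Jackson: city
  Frank Jones: complete
  Tina Wilson: complete
  Sam Taylor: complete

Per field:
  name: 0 missing
  age: 0 missing
  city: 1 missing
  department: 0 missing
  salary: 0 missing

Total missing values: 1
Records with any missing: 1

1 missing values (city: 1); 1 incomplete records


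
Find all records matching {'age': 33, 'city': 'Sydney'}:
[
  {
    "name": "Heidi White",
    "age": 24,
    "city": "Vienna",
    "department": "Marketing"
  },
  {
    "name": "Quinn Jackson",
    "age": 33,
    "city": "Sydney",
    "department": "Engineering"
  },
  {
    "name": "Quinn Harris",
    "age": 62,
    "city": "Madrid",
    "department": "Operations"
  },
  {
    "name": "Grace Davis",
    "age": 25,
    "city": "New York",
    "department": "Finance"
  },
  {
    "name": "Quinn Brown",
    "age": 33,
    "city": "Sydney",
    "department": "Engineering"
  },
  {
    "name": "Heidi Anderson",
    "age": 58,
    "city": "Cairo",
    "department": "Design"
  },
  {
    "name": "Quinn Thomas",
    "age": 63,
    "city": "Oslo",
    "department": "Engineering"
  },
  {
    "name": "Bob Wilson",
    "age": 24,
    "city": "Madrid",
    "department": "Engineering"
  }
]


Search criteria: {'age': 33, 'city': 'Sydney'}

Checking 8 records:
  Heidi White: {age: 24, city: Vienna}
  Quinn Jackson: {age: 33, city: Sydney} <-- MATCH
  Quinn Harris: {age: 62, city: Madrid}
  Grace Davis: {age: 25, city: New York}
  Quinn Brown: {age: 33, city: Sydney} <-- MATCH
  Heidi Anderson: {age: 58, city: Cairo}
  Quinn Thomas: {age: 63, city: Oslo}
  Bob Wilson: {age: 24, city: Madrid}

Matches: ["Quinn Jackson", "Quinn Brown"]

["Quinn Jackson", "Quinn Brown"]


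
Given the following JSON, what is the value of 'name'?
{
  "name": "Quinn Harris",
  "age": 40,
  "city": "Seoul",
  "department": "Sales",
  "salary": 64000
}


Looking up field 'name'
Value: Quinn Harris

Quinn Harris


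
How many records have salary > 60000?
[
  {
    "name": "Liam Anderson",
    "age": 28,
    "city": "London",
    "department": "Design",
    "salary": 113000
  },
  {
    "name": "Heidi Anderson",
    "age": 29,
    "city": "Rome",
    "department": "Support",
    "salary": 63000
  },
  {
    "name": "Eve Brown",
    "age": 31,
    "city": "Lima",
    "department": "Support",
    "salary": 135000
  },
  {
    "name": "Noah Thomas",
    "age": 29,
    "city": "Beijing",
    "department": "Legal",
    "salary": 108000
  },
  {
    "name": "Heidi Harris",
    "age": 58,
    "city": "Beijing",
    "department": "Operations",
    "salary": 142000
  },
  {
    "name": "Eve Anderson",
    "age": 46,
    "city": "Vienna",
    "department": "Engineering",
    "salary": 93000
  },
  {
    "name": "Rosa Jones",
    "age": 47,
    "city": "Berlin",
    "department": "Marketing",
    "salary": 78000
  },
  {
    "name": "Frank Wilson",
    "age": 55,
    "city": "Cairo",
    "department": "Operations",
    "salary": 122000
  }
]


Data: 8 records
Condition: salary > 60000

Checking each record:
  Liam Anderson: 113000 MATCH
  Heidi Anderson: 63000 MATCH
  Eve Brown: 135000 MATCH
  Noah Thomas: 108000 MATCH
  Heidi Harris: 142000 MATCH
  Eve Anderson: 93000 MATCH
  Rosa Jones: 78000 MATCH
  Frank Wilson: 122000 MATCH

Count: 8

8


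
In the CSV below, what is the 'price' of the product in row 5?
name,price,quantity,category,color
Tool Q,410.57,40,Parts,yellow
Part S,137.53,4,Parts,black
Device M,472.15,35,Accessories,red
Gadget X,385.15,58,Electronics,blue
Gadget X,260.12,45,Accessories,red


Query: Row 5 ('Gadget X'), column 'price'
Value: 260.12

260.12


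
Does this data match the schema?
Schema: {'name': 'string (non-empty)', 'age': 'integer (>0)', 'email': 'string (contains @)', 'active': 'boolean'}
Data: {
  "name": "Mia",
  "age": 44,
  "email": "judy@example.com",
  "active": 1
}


Validating each field against schema:
  name: OK (non-empty string)
  age: OK (positive integer)
  email: OK (string with @)
  active: FAIL (1 is not a boolean)

Result: INVALID (1 error: active)

INVALID (1 error: active)


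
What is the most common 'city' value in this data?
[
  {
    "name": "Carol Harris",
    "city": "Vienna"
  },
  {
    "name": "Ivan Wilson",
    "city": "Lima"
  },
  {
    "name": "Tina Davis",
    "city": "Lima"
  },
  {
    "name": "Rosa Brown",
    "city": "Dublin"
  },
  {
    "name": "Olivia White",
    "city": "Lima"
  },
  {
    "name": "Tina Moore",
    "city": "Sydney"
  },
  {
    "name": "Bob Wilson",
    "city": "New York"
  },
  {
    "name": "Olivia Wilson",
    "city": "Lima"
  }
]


Counting 'city' values across 8 records:

  Lima: 4 ####
  Vienna: 1 #
  Dublin: 1 #
  Sydney: 1 #
  New York: 1 #

Most common: Lima (4 times)

Lima (4 times)


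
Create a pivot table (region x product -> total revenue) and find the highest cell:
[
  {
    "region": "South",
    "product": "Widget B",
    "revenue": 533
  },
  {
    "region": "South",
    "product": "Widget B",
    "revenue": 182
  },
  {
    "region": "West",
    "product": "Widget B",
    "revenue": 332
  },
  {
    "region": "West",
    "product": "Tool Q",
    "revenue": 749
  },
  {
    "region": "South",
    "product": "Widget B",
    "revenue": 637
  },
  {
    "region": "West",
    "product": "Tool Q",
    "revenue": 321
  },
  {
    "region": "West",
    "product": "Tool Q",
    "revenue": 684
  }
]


Pivot: region (rows) x product (columns) -> total revenue

     Tool Q        Widget B    
South            0          1352  
West          1754           332  

Highest: West / Tool Q = $1754

West / Tool Q = $1754


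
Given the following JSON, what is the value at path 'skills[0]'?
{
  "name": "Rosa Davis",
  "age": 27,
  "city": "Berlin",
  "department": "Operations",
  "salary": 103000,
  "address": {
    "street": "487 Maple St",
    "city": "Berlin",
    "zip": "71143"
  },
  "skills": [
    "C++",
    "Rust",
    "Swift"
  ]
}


Query: skills[0]
Path: skills -> first element
Value: C++

C++


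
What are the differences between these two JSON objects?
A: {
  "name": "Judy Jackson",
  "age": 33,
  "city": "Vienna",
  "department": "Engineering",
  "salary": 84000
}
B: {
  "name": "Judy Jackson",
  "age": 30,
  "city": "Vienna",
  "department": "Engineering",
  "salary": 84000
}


Comparing each field (in key order):
  name: same
  age: DIFFERENT
  city: same
  department: same
  salary: same
Differences:
  age: 33 -> 30

1 field(s) changed

1 change: age


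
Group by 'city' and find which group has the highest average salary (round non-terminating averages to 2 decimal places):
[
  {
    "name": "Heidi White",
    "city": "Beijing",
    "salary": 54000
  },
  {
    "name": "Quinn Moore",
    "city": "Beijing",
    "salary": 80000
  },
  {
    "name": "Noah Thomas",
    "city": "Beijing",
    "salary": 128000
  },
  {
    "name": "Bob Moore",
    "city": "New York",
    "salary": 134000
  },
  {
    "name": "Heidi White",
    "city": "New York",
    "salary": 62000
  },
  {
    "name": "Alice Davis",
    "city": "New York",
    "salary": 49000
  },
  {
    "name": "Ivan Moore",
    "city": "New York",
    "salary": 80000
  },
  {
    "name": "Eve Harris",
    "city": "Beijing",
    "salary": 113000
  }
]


Group by: city

Groups:
  Beijing: 4 people, avg salary = 375000/4 = $93750
  New York: 4 people, avg salary = 325000/4 = $81250

Highest average salary: Beijing ($93750)

Beijing ($93750)


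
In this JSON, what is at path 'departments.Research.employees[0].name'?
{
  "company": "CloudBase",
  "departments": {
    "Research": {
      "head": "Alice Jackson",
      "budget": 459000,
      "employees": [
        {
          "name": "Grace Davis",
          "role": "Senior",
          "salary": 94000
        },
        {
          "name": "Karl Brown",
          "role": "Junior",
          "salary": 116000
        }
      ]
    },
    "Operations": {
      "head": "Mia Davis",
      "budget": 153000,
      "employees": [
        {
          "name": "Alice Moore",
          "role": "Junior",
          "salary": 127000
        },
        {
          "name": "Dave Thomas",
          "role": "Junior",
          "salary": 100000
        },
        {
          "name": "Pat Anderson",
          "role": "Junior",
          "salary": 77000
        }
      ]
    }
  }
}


Path: departments.Research.employees[0].name

Navigate:
  -> departments
  -> Research
  -> employees[0].name = 'Grace Davis'

Grace Davis


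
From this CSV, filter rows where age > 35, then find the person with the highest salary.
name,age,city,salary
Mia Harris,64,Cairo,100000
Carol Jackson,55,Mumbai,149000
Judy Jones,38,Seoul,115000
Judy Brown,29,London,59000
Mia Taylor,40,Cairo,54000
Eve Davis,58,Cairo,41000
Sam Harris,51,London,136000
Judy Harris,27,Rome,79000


Filter: age > 35
Sort by: salary (descending)

Filtered records (6):
  Carol Jackson, age 55, salary $149000
  Sam Harris, age 51, salary $136000
  Judy Jones, age 38, salary $115000
  Mia Harris, age 64, salary $100000
  Mia Taylor, age 40, salary $54000
  Eve Davis, age 58, salary $41000

Highest salary: Carol Jackson ($149000)

Carol Jackson


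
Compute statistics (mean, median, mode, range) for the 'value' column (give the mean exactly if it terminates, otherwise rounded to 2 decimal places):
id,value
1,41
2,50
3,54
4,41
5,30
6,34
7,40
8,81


Data: [41, 50, 54, 41, 30, 34, 40, 81]
Count: 8
Sum: 371
Mean: 371/8 = 46.375
Sorted: [30, 34, 40, 41, 41, 50, 54, 81]
Median: 41.0
Mode: 41 (2 times)
Range: 81 - 30 = 51
Min: 30, Max: 81

mean=46.375, median=41.0, mode=41, range=51


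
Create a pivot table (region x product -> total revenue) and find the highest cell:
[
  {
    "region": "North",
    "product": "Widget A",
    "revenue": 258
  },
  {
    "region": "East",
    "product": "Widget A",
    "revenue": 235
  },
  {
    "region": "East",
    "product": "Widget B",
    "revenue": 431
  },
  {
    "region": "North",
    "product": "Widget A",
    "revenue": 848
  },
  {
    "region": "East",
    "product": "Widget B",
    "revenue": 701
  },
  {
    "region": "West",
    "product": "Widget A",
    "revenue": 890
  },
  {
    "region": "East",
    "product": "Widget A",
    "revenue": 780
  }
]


Pivot: region (rows) x product (columns) -> total revenue

     Widget A      Widget B    
East          1015          1132  
North         1106             0  
West           890             0  

Highest: East / Widget B = $1132

East / Widget B = $1132


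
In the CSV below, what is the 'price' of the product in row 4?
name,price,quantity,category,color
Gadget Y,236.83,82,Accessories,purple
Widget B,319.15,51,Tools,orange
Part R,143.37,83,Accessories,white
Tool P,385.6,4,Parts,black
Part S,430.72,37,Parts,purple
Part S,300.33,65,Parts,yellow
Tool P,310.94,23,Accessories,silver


Query: Row 4 ('Tool P'), column 'price'
Value: 385.6

385.6


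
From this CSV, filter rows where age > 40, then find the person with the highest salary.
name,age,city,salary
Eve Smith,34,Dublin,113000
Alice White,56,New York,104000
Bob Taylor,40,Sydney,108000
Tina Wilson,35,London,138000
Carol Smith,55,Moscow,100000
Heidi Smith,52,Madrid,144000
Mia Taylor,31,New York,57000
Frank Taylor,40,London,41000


Filter: age > 40
Sort by: salary (descending)

Filtered records (3):
  Heidi Smith, age 52, salary $144000
  Alice White, age 56, salary $104000
  Carol Smith, age 55, salary $100000

Highest salary: Heidi Smith ($144000)

Heidi Smith


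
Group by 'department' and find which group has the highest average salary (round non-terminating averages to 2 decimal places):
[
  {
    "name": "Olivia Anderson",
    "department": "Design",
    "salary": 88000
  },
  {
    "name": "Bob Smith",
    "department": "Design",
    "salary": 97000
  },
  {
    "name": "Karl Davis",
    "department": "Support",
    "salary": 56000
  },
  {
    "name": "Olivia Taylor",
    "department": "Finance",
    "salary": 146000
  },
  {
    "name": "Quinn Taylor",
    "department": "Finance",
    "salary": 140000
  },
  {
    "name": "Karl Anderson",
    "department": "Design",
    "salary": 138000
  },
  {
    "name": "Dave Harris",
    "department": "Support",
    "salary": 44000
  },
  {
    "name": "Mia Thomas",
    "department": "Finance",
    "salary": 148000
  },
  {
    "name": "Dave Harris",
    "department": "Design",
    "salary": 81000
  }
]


Group by: department

Groups:
  Design: 4 people, avg salary = 404000/4 = $101000
  Finance: 3 people, avg salary = 434000/3 ≈ $144666.67
  Support: 2 people, avg salary = 100000/2 = $50000

Highest average salary: Finance (≈$144666.67)

Finance (≈$144666.67)


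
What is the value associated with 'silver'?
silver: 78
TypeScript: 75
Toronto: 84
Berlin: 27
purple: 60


Looking up key 'silver'
Value: 78

78


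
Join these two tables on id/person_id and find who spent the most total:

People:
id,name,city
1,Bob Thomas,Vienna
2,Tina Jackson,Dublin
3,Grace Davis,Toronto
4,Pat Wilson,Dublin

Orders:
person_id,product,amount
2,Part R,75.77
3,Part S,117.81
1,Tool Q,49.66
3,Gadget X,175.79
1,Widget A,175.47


Join on: people.id = orders.person_id

Joined rows:
  Tina Jackson (Dublin) bought Part R for $75.77
  Grace Davis (Toronto) bought Part S for $117.81
  Bob Thomas (Vienna) bought Tool Q for $49.66
  Grace Davis (Toronto) bought Gadget X for $175.79
  Bob Thomas (Vienna) bought Widget A for $175.47

Total per person:
  Grace Davis: $293.60
  Bob Thomas: $225.13
  Tina Jackson: $75.77

Top spender: Grace Davis ($293.60)

Grace Davis ($293.60)


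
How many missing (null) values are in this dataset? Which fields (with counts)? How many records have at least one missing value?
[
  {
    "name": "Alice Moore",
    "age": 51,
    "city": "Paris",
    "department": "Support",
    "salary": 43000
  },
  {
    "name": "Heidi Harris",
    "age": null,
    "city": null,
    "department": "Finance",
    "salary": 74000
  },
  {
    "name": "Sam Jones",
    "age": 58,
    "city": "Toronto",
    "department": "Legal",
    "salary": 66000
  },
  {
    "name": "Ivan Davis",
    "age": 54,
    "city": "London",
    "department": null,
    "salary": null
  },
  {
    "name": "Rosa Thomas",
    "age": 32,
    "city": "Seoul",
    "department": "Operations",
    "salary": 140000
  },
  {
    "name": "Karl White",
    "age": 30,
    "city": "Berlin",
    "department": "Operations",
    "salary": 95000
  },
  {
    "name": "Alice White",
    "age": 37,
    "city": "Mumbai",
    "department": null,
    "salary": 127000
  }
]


Checking for missing (null) values in 7 records:

  Alice Moore: complete
  Heidi Harris: age, city
  Sam Jones: complete
  Ivan Davis: department, salary
  Rosa Thomas: complete
  Karl White: complete
  Alice White: department

Per field:
  name: 0 missing
  age: 1 missing
  city: 1 missing
  department: 2 missing
  salary: 1 missing

Total missing values: 5
Records with any missing: 3

5 missing values (age: 1, city: 1, department: 2, salary: 1); 3 incomplete records


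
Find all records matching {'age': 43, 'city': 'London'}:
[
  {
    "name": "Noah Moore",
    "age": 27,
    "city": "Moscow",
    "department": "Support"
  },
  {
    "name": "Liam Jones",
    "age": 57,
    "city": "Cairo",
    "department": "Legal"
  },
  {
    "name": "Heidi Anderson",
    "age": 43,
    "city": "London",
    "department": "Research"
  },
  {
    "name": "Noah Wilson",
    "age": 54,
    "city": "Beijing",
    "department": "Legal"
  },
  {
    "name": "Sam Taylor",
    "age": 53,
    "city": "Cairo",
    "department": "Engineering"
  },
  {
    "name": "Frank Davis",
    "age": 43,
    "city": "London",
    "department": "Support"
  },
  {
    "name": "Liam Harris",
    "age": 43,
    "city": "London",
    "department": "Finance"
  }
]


Search criteria: {'age': 43, 'city': 'London'}

Checking 7 records:
  Noah Moore: {age: 27, city: Moscow}
  Liam Jones: {age: 57, city: Cairo}
  Heidi Anderson: {age: 43, city: London} <-- MATCH
  Noah Wilson: {age: 54, city: Beijing}
  Sam Taylor: {age: 53, city: Cairo}
  Frank Davis: {age: 43, city: London} <-- MATCH
  Liam Harris: {age: 43, city: London} <-- MATCH

Matches: ["Heidi Anderson", "Frank Davis", "Liam Harris"]

["Heidi Anderson", "Frank Davis", "Liam Harris"]


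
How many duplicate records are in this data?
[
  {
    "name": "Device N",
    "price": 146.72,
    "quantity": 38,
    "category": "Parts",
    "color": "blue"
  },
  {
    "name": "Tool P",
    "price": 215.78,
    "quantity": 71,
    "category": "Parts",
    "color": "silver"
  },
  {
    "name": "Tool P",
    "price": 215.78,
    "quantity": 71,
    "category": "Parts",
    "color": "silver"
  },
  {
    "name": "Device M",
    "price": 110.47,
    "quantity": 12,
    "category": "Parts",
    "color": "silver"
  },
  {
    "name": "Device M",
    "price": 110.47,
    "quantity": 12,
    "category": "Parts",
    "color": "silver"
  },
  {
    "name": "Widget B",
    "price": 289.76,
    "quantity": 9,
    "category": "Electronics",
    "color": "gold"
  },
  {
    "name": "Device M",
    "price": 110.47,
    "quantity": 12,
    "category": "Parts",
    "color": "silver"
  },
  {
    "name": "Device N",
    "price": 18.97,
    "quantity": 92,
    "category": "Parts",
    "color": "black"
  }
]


Checking 8 records for duplicates:

  Row 1: Device N ($146.72, qty 38)
  Row 2: Tool P ($215.78, qty 71)
  Row 3: Tool P ($215.78, qty 71) <-- DUPLICATE
  Row 4: Device M ($110.47, qty 12)
  Row 5: Device M ($110.47, qty 12) <-- DUPLICATE
  Row 6: Widget B ($289.76, qty 9)
  Row 7: Device M ($110.47, qty 12) <-- DUPLICATE
  Row 8: Device N ($18.97, qty 92)

Duplicates found: 3
Unique records: 5

3 duplicates, 5 unique


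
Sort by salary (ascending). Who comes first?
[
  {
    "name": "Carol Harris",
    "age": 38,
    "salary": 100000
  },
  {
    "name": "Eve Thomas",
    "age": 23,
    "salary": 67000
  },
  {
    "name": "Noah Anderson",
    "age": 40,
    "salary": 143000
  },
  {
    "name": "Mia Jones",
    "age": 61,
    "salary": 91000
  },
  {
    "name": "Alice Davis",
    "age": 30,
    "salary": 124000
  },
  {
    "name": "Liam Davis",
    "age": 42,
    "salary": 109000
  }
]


Sort by: salary (ascending)

Sorted order:
  1. Eve Thomas (salary = 67000)
  2. Mia Jones (salary = 91000)
  3. Carol Harris (salary = 100000)
  4. Liam Davis (salary = 109000)
  5. Alice Davis (salary = 124000)
  6. Noah Anderson (salary = 143000)

First: Eve Thomas

Eve Thomas


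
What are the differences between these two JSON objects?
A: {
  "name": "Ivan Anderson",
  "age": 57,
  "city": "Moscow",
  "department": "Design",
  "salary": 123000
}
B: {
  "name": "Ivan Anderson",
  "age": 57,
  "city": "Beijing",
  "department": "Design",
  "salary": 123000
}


Comparing each field (in key order):
  name: same
  age: same
  city: DIFFERENT
  department: same
  salary: same
Differences:
  city: Moscow -> Beijing

1 field(s) changed

1 change: city


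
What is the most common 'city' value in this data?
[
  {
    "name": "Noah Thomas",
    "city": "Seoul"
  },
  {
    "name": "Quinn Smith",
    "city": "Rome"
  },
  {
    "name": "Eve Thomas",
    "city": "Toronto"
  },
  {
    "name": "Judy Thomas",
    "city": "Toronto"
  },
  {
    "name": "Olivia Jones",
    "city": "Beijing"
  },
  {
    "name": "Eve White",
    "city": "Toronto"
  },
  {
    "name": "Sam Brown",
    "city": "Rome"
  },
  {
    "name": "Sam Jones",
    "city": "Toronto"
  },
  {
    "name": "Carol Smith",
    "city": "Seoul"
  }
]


Counting 'city' values across 9 records:

  Toronto: 4 ####
  Seoul: 2 ##
  Rome: 2 ##
  Beijing: 1 #

Most common: Toronto (4 times)

Toronto (4 times)


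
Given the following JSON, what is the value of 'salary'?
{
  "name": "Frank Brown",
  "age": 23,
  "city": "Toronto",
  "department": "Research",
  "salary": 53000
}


Looking up field 'salary'
Value: 53000

53000


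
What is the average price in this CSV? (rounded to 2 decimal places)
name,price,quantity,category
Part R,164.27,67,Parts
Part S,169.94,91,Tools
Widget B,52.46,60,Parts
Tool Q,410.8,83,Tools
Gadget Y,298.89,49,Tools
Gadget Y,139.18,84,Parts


Computing average price:
Values: [164.27, 169.94, 52.46, 410.8, 298.89, 139.18]
Sum = 1235.54
Count = 6
Average = 1235.54/6 ≈ 205.92 (rounded to 2 decimal places)

205.92


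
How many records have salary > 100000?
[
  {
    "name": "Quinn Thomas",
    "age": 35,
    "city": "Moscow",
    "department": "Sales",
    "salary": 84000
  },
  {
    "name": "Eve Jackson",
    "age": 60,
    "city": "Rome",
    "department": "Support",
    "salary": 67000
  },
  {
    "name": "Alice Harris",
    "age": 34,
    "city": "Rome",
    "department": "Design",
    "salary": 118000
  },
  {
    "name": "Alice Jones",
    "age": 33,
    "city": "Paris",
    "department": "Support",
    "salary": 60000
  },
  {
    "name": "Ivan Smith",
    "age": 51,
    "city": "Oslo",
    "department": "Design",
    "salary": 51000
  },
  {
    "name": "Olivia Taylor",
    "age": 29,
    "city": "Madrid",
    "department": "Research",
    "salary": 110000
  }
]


Data: 6 records
Condition: salary > 100000

Checking each record:
  Quinn Thomas: 84000
  Eve Jackson: 67000
  Alice Harris: 118000 MATCH
  Alice Jones: 60000
  Ivan Smith: 51000
  Olivia Taylor: 110000 MATCH

Count: 2

2


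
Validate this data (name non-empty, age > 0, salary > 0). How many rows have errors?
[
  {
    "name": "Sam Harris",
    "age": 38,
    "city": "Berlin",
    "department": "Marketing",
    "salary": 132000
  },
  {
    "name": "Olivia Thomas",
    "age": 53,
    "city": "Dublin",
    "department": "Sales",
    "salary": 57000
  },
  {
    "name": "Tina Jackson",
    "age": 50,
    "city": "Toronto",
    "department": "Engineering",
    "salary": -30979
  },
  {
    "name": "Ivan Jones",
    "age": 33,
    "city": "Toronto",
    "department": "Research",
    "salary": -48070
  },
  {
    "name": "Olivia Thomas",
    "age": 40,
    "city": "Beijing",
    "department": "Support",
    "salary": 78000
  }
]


Validating 5 records:
Rules: name non-empty, age > 0, salary > 0

  Row 1 (Sam Harris): OK
  Row 2 (Olivia Thomas): OK
  Row 3 (Tina Jackson): negative salary: -30979
  Row 4 (Ivan Jones): negative salary: -48070
  Row 5 (Olivia Thomas): OK

Total errors: 2

2 errors


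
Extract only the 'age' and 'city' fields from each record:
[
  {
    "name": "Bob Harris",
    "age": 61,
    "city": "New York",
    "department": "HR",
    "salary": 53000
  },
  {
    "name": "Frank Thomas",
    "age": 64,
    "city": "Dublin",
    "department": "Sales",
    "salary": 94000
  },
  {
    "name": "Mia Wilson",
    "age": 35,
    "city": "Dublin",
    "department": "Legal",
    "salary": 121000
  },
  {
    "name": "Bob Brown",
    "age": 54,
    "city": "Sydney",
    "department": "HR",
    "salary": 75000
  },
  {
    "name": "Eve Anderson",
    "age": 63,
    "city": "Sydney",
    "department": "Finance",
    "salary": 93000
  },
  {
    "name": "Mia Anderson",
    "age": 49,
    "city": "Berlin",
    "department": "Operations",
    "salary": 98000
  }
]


Original: 6 records with fields: name, age, city, department, salary
Keep: ['age', 'city']
Drop: ['name', 'department', 'salary']
Result: 6 records, 2 fields each

[
  {
    "age": 61,
    "city": "New York"
  },
  {
    "age": 64,
    "city": "Dublin"
  },
  {
    "age": 35,
    "city": "Dublin"
  },
  {
    "age": 54,
    "city": "Sydney"
  },
  {
    "age": 63,
    "city": "Sydney"
  },
  {
    "age": 49,
    "city": "Berlin"
  }
]


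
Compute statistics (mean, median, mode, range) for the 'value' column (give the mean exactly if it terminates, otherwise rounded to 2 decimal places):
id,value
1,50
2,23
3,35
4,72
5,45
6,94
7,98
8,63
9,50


Data: [50, 23, 35, 72, 45, 94, 98, 63, 50]
Count: 9
Sum: 530
Mean: 530/9 ≈ 58.89 (rounded to 2 decimal places)
Sorted: [23, 35, 45, 50, 50, 63, 72, 94, 98]
Median: 50.0
Mode: 50 (2 times)
Range: 98 - 23 = 75
Min: 23, Max: 98

mean≈58.89, median=50.0, mode=50, range=75


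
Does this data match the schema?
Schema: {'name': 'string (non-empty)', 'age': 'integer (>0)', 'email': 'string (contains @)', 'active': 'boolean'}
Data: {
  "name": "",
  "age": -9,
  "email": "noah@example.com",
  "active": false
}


Validating each field against schema:
  name: FAIL ("" is an empty string)
  age: FAIL (-9 is not > 0)
  email: OK (string with @)
  active: OK (boolean)

Result: INVALID (2 errors: name, age)

INVALID (2 errors: name, age)


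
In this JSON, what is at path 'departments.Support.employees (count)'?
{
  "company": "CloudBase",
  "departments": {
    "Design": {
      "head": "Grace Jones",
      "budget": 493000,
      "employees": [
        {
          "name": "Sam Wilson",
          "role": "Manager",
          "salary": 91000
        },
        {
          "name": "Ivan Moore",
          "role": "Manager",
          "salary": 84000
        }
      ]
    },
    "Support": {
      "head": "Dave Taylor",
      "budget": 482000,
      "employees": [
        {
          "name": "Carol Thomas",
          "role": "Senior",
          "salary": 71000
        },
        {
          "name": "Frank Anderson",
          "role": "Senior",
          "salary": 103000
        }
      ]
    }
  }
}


Path: departments.Support.employees (count)

Navigate:
  -> departments
  -> Support
  -> employees (array, length 2)

2


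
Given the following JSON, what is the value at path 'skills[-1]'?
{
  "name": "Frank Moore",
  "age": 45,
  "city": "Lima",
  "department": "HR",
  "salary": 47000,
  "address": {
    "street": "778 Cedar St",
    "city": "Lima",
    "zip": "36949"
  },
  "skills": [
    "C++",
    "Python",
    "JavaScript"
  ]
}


Query: skills[-1]
Path: skills -> last element
Value: JavaScript

JavaScript


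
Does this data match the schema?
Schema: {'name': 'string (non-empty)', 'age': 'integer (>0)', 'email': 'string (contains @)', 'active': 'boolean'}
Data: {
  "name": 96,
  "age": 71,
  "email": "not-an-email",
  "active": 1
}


Validating each field against schema:
  name: FAIL (96 is not a string)
  age: OK (positive integer)
  email: FAIL ("not-an-email" does not contain @)
  active: FAIL (1 is not a boolean)

Result: INVALID (3 errors: name, email, active)

INVALID (3 errors: name, email, active)


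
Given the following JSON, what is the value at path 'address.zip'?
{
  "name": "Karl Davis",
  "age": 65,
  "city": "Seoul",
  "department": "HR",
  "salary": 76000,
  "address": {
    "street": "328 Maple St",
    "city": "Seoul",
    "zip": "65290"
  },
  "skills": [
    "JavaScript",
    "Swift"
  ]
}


Query: address.zip
Path: address -> zip
Value: 65290

65290


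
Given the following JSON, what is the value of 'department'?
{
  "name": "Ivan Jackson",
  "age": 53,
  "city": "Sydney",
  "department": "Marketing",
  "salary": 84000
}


Looking up field 'department'
Value: Marketing

Marketing


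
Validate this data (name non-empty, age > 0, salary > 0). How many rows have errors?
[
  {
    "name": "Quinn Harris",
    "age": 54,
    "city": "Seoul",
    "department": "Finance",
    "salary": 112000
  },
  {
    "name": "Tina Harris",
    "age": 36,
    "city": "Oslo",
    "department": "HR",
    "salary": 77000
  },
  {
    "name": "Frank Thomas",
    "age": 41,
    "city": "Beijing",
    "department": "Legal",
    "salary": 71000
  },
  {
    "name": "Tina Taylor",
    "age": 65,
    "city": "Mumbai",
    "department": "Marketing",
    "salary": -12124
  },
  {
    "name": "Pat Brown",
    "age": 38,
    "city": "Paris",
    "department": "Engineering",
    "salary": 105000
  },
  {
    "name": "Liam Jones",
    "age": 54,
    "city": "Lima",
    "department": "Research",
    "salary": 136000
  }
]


Validating 6 records:
Rules: name non-empty, age > 0, salary > 0

  Row 1 (Quinn Harris): OK
  Row 2 (Tina Harris): OK
  Row 3 (Frank Thomas): OK
  Row 4 (Tina Taylor): negative salary: -12124
  Row 5 (Pat Brown): OK
  Row 6 (Liam Jones): OK

Total errors: 1

1 errors


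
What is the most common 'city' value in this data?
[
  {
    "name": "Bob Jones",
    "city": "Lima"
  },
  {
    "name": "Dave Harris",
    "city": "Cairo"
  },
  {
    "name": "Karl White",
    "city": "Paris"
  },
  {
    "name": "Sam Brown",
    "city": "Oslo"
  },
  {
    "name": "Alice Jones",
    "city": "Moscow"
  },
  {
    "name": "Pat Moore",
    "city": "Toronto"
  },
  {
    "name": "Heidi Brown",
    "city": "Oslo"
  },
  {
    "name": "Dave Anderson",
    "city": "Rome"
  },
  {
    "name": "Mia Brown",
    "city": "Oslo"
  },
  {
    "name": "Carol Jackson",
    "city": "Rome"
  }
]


Counting 'city' values across 10 records:

  Oslo: 3 ###
  Rome: 2 ##
  Lima: 1 #
  Cairo: 1 #
  Paris: 1 #
  Moscow: 1 #
  Toronto: 1 #

Most common: Oslo (3 times)

Oslo (3 times)


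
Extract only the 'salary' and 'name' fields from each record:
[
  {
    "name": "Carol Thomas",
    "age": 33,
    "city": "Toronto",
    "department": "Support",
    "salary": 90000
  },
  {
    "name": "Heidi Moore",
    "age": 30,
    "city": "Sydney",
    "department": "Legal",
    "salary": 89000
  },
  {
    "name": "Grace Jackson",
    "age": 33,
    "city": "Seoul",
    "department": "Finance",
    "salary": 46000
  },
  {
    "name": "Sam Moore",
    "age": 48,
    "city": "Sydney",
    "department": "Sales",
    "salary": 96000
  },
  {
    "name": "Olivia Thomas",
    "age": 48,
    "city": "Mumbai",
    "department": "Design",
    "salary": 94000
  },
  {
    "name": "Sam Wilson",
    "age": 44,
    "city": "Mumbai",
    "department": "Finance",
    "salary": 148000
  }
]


Original: 6 records with fields: name, age, city, department, salary
Keep: ['salary', 'name']
Drop: ['age', 'city', 'department']
Result: 6 records, 2 fields each

[
  {
    "salary": 90000,
    "name": "Carol Thomas"
  },
  {
    "salary": 89000,
    "name": "Heidi Moore"
  },
  {
    "salary": 46000,
    "name": "Grace Jackson"
  },
  {
    "salary": 96000,
    "name": "Sam Moore"
  },
  {
    "salary": 94000,
    "name": "Olivia Thomas"
  },
  {
    "salary": 148000,
    "name": "Sam Wilson"
  }
]


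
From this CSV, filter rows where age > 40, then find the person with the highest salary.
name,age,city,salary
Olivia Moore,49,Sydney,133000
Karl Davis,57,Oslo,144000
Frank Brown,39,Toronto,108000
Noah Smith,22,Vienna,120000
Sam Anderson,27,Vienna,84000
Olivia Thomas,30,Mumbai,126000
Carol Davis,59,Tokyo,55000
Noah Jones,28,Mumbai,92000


Filter: age > 40
Sort by: salary (descending)

Filtered records (3):
  Karl Davis, age 57, salary $144000
  Olivia Moore, age 49, salary $133000
  Carol Davis, age 59, salary $55000

Highest salary: Karl Davis ($144000)

Karl Davis


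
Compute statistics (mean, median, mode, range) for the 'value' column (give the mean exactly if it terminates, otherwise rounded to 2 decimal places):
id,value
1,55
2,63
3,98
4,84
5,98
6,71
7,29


Data: [55, 63, 98, 84, 98, 71, 29]
Count: 7
Sum: 498
Mean: 498/7 ≈ 71.14 (rounded to 2 decimal places)
Sorted: [29, 55, 63, 71, 84, 98, 98]
Median: 71.0
Mode: 98 (2 times)
Range: 98 - 29 = 69
Min: 29, Max: 98

mean≈71.14, median=71.0, mode=98, range=69


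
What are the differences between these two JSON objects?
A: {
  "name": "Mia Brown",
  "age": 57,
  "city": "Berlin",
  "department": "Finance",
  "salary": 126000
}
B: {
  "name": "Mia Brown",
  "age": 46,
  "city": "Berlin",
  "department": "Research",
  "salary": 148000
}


Comparing each field (in key order):
  name: same
  age: DIFFERENT
  city: same
  department: DIFFERENT
  salary: DIFFERENT
Differences:
  age: 57 -> 46
  department: Finance -> Research
  salary: 126000 -> 148000

3 field(s) changed

3 changes: age, department, salary


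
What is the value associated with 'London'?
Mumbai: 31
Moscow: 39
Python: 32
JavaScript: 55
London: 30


Looking up key 'London'
Value: 30

30


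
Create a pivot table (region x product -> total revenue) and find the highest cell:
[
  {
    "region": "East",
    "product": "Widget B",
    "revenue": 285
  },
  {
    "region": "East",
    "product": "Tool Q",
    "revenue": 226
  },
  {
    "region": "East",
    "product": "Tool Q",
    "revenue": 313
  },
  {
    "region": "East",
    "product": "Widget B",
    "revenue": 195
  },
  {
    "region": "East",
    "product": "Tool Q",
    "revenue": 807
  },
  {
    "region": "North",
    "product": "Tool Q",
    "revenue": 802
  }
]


Pivot: region (rows) x product (columns) -> total revenue

     Tool Q        Widget B    
East          1346           480  
North          802             0  

Highest: East / Tool Q = $1346

East / Tool Q = $1346


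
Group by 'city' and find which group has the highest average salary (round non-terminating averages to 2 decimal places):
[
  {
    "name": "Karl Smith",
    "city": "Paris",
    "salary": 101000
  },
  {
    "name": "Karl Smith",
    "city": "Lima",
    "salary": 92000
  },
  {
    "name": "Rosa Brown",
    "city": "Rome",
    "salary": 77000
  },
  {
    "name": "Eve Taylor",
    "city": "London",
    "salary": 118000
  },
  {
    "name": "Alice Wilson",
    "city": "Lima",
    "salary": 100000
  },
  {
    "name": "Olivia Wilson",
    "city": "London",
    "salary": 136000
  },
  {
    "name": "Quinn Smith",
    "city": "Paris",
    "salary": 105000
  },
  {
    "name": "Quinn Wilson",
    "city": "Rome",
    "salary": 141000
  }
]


Group by: city

Groups:
  Lima: 2 people, avg salary = 192000/2 = $96000
  London: 2 people, avg salary = 254000/2 = $127000
  Paris: 2 people, avg salary = 206000/2 = $103000
  Rome: 2 people, avg salary = 218000/2 = $109000

Highest average salary: London ($127000)

London ($127000)


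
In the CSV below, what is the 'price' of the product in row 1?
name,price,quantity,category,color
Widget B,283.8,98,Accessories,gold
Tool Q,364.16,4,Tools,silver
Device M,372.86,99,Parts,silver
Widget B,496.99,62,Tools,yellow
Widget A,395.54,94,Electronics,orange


Query: Row 1 ('Widget B'), column 'price'
Value: 283.8

283.8


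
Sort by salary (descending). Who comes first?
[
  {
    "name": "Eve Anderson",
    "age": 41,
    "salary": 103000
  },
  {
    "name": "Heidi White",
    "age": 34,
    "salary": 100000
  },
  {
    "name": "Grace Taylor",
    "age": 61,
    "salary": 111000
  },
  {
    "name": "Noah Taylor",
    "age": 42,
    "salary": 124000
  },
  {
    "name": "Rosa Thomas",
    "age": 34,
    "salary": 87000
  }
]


Sort by: salary (descending)

Sorted order:
  1. Noah Taylor (salary = 124000)
  2. Grace Taylor (salary = 111000)
  3. Eve Anderson (salary = 103000)
  4. Heidi White (salary = 100000)
  5. Rosa Thomas (salary = 87000)

First: Noah Taylor

Noah Taylor


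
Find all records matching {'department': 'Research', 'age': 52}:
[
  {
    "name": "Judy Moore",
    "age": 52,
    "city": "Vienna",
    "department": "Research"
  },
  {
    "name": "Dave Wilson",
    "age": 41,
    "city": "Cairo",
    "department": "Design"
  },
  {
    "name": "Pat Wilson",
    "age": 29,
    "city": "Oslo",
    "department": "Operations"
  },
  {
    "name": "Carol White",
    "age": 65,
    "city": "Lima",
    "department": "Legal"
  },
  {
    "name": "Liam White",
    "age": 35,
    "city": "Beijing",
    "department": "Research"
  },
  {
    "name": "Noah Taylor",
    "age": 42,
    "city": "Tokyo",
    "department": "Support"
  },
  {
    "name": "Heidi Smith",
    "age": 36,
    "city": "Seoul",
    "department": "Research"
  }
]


Search criteria: {'department': 'Research', 'age': 52}

Checking 7 records:
  Judy Moore: {department: Research, age: 52} <-- MATCH
  Dave Wilson: {department: Design, age: 41}
  Pat Wilson: {department: Operations, age: 29}
  Carol White: {department: Legal, age: 65}
  Liam White: {department: Research, age: 35}
  Noah Taylor: {department: Support, age: 42}
  Heidi Smith: {department: Research, age: 36}

Matches: ["Judy Moore"]

["Judy Moore"]
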